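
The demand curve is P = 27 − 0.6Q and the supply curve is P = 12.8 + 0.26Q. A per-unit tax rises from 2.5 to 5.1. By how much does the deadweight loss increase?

11.49

Competitive equilibrium: 27 − 0.6Q = 12.8 + 0.26Q → Q* = 16.5116, P* = 17.093.
For a per-unit tax t: ΔQ = t/0.86, so DWL = ½·t·(t/0.86) = t²/1.72.
At t = 2.5: DWL = 3.634. At t = 5.1: DWL = 15.122.
Increase = 15.122 − 3.634 = 11.49.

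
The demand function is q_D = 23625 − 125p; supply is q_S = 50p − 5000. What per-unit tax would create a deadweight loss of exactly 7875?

21

In inverse form: demand p = 189 − 0.008q, supply p = 100 + 0.02q.
Competitive equilibrium: 189 − 0.008q = 100 + 0.02q → q* = 3178.5714, p* = 163.5714.
A tax t gives Δq = t/0.028 and wedge t, so DWL = t²/0.056.
t²/0.056 = 7875 → t² = 441 → t = 21.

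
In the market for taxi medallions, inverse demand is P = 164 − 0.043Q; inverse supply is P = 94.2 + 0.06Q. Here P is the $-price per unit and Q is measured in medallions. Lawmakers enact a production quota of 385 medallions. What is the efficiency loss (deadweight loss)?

$4411.27

Competitive equilibrium: 164 − 0.043Q = 94.2 + 0.06Q → Q* = 677.6699, P* = 134.8602.
At Q = 385: demand price = 164 − 0.043·385 = 147.445; supply price = 94.2 + 0.06·385 = 117.3.
ΔQ = 677.6699 − 385 = 292.6699; wedge = 147.445 − 117.3 = 30.145.
Deadweight loss = ½ × 292.6699 × 30.145 = $4411.27.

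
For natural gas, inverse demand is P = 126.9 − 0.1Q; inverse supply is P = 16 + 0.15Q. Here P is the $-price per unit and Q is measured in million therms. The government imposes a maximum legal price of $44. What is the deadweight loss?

Competitive equilibrium: 126.9 − 0.1Q = 16 + 0.15Q → Q* = 443.6, P* = 82.54.
At the ceiling P = 44, quantity supplied = (44 − 16)/0.15 = 186.6667.
Willingness to pay at Q' = 186.6667: 126.9 − 0.1·186.6667 = 108.2333.
ΔQ = 443.6 − 186.6667 = 256.9333; wedge = 108.2333 − 44 = 64.2333.
Deadweight loss = ½ × 256.9333 × 64.2333 = $8251.84 million.

$8251.84 million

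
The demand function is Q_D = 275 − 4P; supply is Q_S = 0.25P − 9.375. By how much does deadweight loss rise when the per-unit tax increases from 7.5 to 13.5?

In inverse form: demand P = 68.75 − 0.25Q, supply P = 37.5 + 4Q.
Competitive equilibrium: 68.75 − 0.25Q = 37.5 + 4Q → Q* = 7.3529, P* = 66.9118.
For a per-unit tax t: ΔQ = t/4.25, so DWL = ½·t·(t/4.25) = t²/8.5.
At t = 7.5: DWL = 6.618. At t = 13.5: DWL = 21.441.
Increase = 21.441 − 6.618 = 14.82.

14.82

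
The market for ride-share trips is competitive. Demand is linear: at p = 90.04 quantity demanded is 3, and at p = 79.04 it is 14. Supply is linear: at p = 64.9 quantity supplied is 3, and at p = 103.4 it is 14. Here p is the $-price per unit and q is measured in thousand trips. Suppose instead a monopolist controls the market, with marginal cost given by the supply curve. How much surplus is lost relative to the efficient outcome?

$5.48 thousand

Demand slope = (79.04 − 90.04)/(14 − 3) = −1, so p = 93.04 − q.
Supply slope = (103.4 − 64.9)/(14 − 3) = 3.5, so p = 54.4 + 3.5q.
Competitive equilibrium: 93.04 − q = 54.4 + 3.5q → q* = 8.5867, p* = 84.4533.
Marginal revenue: MR = 93.04 − 2q. Set MR = MC: 93.04 − 2q = 54.4 + 3.5q → q_m = 7.0255.
Price p_m = 93.04 − 1·7.0255 = 86.0145; MC(q_m) = 54.4 + 3.5·7.0255 = 78.9893.
Competitive q* = 8.5867, so Δq = 1.5612; wedge = 86.0145 − 78.9893 = 7.0252.
The triangle = ½ × 1.5612 × 7.0252 = $5.48 thousand.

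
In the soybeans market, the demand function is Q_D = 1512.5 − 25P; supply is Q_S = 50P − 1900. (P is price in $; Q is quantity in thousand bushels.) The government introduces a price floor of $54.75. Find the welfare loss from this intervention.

In inverse form: demand P = 60.5 − 0.04Q, supply P = 38 + 0.02Q.
Competitive equilibrium: 60.5 − 0.04Q = 38 + 0.02Q → Q* = 375, P* = 45.5.
At the floor P = 54.75, quantity demanded = (60.5 − 54.75)/0.04 = 143.75.
Sellers' marginal cost at Q' = 143.75: 38 + 0.02·143.75 = 40.875.
ΔQ = 375 − 143.75 = 231.25; wedge = 54.75 − 40.875 = 13.875.
DWL = ½ × 231.25 × 13.875 = $1604.30 thousand.

$1604.30 thousand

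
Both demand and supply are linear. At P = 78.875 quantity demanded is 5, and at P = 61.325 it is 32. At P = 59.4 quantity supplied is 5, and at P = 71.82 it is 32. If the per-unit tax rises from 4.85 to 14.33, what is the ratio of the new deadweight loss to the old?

8.730

Demand slope = (61.325 − 78.875)/(32 − 5) = −0.65, so P = 82.125 − 0.65Q.
Supply slope = (71.82 − 59.4)/(32 − 5) = 0.46, so P = 57.1 + 0.46Q.
Competitive equilibrium: 82.125 − 0.65Q = 57.1 + 0.46Q → Q* = 22.545, P* = 67.4707.
For a per-unit tax t: ΔQ = t/1.11, so DWL = ½·t·(t/1.11) = t²/2.22.
At t = 4.85: DWL = 10.596. At t = 14.33: DWL = 92.500.
Ratio = (14.33/4.85)² = 8.730.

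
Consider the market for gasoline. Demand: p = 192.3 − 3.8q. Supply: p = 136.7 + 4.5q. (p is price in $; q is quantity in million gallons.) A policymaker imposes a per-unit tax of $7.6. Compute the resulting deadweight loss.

$3.48 million

Competitive equilibrium: 192.3 − 3.8q = 136.7 + 4.5q → q* = 6.6988, p* = 166.8446.
With the tax, the buyer price exceeds the seller price by 7.6: (192.3 − 3.8q) − (136.7 + 4.5q) = 7.6 → q' = 5.7831.
Δq = 6.6988 − 5.7831 = 0.9157; the wedge equals the tax, 7.6.
Deadweight loss = ½ × 0.9157 × 7.6 = $3.48 million.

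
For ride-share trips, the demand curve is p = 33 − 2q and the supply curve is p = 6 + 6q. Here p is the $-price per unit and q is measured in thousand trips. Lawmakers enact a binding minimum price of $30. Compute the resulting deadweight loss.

$14.06 thousand

Competitive equilibrium: 33 − 2q = 6 + 6q → q* = 3.375, p* = 26.25.
At the floor p = 30, quantity demanded = (33 − 30)/2 = 1.5.
Sellers' marginal cost at q' = 1.5: 6 + 6·1.5 = 15.
Δq = 3.375 − 1.5 = 1.875; wedge = 30 − 15 = 15.
Deadweight loss = ½ × 1.875 × 15 = $14.06 thousand.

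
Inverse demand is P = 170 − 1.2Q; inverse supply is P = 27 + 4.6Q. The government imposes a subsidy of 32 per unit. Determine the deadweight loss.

Competitive equilibrium: 170 − 1.2Q = 27 + 4.6Q → Q* = 24.6552, P* = 140.4138.
The subsidy lowers effective supply by 32: P = 4.6Q − 5.
New quantity: 170 − 1.2Q = 4.6Q − 5 → Q' = 30.1724.
Overproduction ΔQ = 30.1724 − 24.6552 = 5.5172; wedge = subsidy = 32.
DWL = ½ × 5.5172 × 32 = 88.28.

88.28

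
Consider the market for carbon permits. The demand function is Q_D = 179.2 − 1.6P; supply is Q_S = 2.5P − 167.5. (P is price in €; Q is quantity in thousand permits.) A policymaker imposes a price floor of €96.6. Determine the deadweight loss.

€190.16 thousand

In inverse form: demand P = 112 − 0.625Q, supply P = 67 + 0.4Q.
Competitive equilibrium: 112 − 0.625Q = 67 + 0.4Q → Q* = 43.9024, P* = 84.561.
At the floor P = 96.6, quantity demanded = (112 − 96.6)/0.625 = 24.64.
Sellers' marginal cost at Q' = 24.64: 67 + 0.4·24.64 = 76.856.
ΔQ = 43.9024 − 24.64 = 19.2624; wedge = 96.6 − 76.856 = 19.744.
The triangle = ½ × 19.2624 × 19.744 = €190.16 thousand.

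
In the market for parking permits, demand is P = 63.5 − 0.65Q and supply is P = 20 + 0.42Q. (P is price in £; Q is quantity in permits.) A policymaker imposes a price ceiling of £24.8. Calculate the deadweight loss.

£456.96

Competitive equilibrium: 63.5 − 0.65Q = 20 + 0.42Q → Q* = 40.6542, P* = 37.0748.
At the ceiling P = 24.8, quantity supplied = (24.8 − 20)/0.42 = 11.4286.
Willingness to pay at Q' = 11.4286: 63.5 − 0.65·11.4286 = 56.0714.
ΔQ = 40.6542 − 11.4286 = 29.2256; wedge = 56.0714 − 24.8 = 31.2714.
DWL = ½ × 29.2256 × 31.2714 = £456.96.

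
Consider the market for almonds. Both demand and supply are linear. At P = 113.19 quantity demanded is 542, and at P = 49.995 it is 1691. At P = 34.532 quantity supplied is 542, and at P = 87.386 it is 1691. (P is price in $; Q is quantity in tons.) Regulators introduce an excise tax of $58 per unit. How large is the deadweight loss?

$16653.47

Demand slope = (49.995 − 113.19)/(1691 − 542) = −0.055, so P = 143 − 0.055Q.
Supply slope = (87.386 − 34.532)/(1691 − 542) = 0.046, so P = 9.6 + 0.046Q.
Competitive equilibrium: 143 − 0.055Q = 9.6 + 0.046Q → Q* = 1320.79208, P* = 70.35644.
With the tax, the buyer price exceeds the seller price by 58: (143 − 0.055Q) − (9.6 + 0.046Q) = 58 → Q' = 746.53465.
ΔQ = 1320.79208 − 746.53465 = 574.25743; the wedge equals the tax, 58.
The triangle = ½ × 574.25743 × 58 = $16653.47.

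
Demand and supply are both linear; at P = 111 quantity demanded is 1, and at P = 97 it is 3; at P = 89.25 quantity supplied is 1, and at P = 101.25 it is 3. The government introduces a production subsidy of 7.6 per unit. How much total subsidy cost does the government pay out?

24.76

Demand slope = (97 − 111)/(3 − 1) = −7, so P = 118 − 7Q.
Supply slope = (101.25 − 89.25)/(3 − 1) = 6, so P = 83.25 + 6Q.
Competitive equilibrium: 118 − 7Q = 83.25 + 6Q → Q* = 2.6731, P* = 99.2885.
The subsidy lowers effective supply by 7.6: P = 75.65 + 6Q.
New quantity: 118 − 7Q = 75.65 + 6Q → Q' = 3.2577.
Total subsidy cost = 7.6 × 3.2577 = 24.76.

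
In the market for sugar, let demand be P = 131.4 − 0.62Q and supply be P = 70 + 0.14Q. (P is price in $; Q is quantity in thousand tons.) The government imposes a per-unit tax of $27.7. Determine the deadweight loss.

$504.80 thousand

Competitive equilibrium: 131.4 − 0.62Q = 70 + 0.14Q → Q* = 80.7895, P* = 81.3105.
With the tax, the buyer price exceeds the seller price by 27.7: (131.4 − 0.62Q) − (70 + 0.14Q) = 27.7 → Q' = 44.3421.
ΔQ = 80.7895 − 44.3421 = 36.4474; the wedge equals the tax, 27.7.
Welfare loss = ½ × 36.4474 × 27.7 = $504.80 thousand.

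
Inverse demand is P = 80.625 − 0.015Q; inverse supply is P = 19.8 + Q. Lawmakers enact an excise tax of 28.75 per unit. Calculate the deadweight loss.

407.17

Competitive equilibrium: 80.625 − 0.015Q = 19.8 + Q → Q* = 59.9261, P* = 79.7261.
With the tax, the buyer price exceeds the seller price by 28.75: (80.625 − 0.015Q) − (19.8 + Q) = 28.75 → Q' = 31.601.
ΔQ = 59.9261 − 31.601 = 28.3251; the wedge equals the tax, 28.75.
The triangle = ½ × 28.3251 × 28.75 = 407.17.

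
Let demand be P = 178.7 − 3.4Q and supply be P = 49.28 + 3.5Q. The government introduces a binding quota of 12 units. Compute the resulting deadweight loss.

157.49

Competitive equilibrium: 178.7 − 3.4Q = 49.28 + 3.5Q → Q* = 18.7565, P* = 114.9278.
At Q = 12: demand price = 178.7 − 3.4·12 = 137.9; supply price = 49.28 + 3.5·12 = 91.28.
ΔQ = 18.7565 − 12 = 6.7565; wedge = 137.9 − 91.28 = 46.62.
Welfare loss = ½ × 6.7565 × 46.62 = 157.49.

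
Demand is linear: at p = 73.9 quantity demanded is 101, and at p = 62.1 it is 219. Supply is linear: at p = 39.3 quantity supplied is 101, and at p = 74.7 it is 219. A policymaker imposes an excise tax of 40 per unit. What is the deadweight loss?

Demand slope = (62.1 − 73.9)/(219 − 101) = −0.1, so p = 84 − 0.1q.
Supply slope = (74.7 − 39.3)/(219 − 101) = 0.3, so p = 9 + 0.3q.
Competitive equilibrium: 84 − 0.1q = 9 + 0.3q → q* = 187.5, p* = 65.25.
With the tax, the buyer price exceeds the seller price by 40: (84 − 0.1q) − (9 + 0.3q) = 40 → q' = 87.5.
Δq = 187.5 − 87.5 = 100; the wedge equals the tax, 40.
DWL = ½ × 100 × 40 = 2000.

2000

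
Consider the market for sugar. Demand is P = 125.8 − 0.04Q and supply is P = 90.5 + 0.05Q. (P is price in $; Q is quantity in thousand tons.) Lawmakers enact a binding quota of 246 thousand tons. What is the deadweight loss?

Competitive equilibrium: 125.8 − 0.04Q = 90.5 + 0.05Q → Q* = 392.2222, P* = 110.1111.
At Q = 246: demand price = 125.8 − 0.04·246 = 115.96; supply price = 90.5 + 0.05·246 = 102.8.
ΔQ = 392.2222 − 246 = 146.2222; wedge = 115.96 − 102.8 = 13.16.
DWL = ½ × 146.2222 × 13.16 = $962.14 thousand.

$962.14 thousand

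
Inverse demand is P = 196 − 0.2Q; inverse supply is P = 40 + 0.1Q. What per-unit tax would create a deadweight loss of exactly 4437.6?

51.6

Competitive equilibrium: 196 − 0.2Q = 40 + 0.1Q → Q* = 520, P* = 92.
A tax t gives ΔQ = t/0.3 and wedge t, so DWL = t²/0.6.
t²/0.6 = 4437.6 → t² = 2662.56 → t = 51.6.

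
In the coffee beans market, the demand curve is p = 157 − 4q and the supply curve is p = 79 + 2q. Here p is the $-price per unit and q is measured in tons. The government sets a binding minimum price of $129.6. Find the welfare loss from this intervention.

Competitive equilibrium: 157 − 4q = 79 + 2q → q* = 13, p* = 105.
At the floor p = 129.6, quantity demanded = (157 − 129.6)/4 = 6.85.
Sellers' marginal cost at q' = 6.85: 79 + 2·6.85 = 92.7.
Δq = 13 − 6.85 = 6.15; wedge = 129.6 − 92.7 = 36.9.
The triangle = ½ × 6.15 × 36.9 = $113.47.

$113.47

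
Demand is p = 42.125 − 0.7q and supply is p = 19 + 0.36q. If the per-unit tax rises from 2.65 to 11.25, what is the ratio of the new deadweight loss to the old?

18.022

Competitive equilibrium: 42.125 − 0.7q = 19 + 0.36q → q* = 21.816, p* = 26.8538.
For a per-unit tax t: Δq = t/1.06, so DWL = ½·t·(t/1.06) = t²/2.12.
At t = 2.65: DWL = 3.3125. At t = 11.25: DWL = 59.699.
Ratio = (11.25/2.65)² = 18.022.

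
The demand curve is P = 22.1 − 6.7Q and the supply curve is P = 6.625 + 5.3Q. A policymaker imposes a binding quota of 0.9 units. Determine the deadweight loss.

0.91

Competitive equilibrium: 22.1 − 6.7Q = 6.625 + 5.3Q → Q* = 1.2896, P* = 13.4598.
At Q = 0.9: demand price = 22.1 − 6.7·0.9 = 16.07; supply price = 6.625 + 5.3·0.9 = 11.395.
ΔQ = 1.2896 − 0.9 = 0.3896; wedge = 16.07 − 11.395 = 4.675.
Deadweight loss = ½ × 0.3896 × 4.675 = 0.91.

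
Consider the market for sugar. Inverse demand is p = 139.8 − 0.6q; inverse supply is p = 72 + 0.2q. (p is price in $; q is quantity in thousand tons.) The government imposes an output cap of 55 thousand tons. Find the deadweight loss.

Competitive equilibrium: 139.8 − 0.6q = 72 + 0.2q → q* = 84.75, p* = 88.95.
At q = 55: demand price = 139.8 − 0.6·55 = 106.8; supply price = 72 + 0.2·55 = 83.
Δq = 84.75 − 55 = 29.75; wedge = 106.8 − 83 = 23.8.
The triangle = ½ × 29.75 × 23.8 = $354.025 thousand.

$354.025 thousand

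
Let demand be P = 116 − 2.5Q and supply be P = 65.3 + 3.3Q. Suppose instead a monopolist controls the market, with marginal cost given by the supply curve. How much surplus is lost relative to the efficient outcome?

Competitive equilibrium: 116 − 2.5Q = 65.3 + 3.3Q → Q* = 8.7414, P* = 94.1466.
Marginal revenue: MR = 116 − 5Q. Set MR = MC: 116 − 5Q = 65.3 + 3.3Q → Q_m = 6.1084.
Price P_m = 116 − 2.5·6.1084 = 100.729; MC(Q_m) = 65.3 + 3.3·6.1084 = 85.4577.
Competitive Q* = 8.7414, so ΔQ = 2.633; wedge = 100.729 − 85.4577 = 15.2713.
DWL = ½ × 2.633 × 15.2713 = 20.10.

20.10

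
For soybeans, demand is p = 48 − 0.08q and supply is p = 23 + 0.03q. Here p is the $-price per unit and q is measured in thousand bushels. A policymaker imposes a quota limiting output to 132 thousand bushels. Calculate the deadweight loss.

Competitive equilibrium: 48 − 0.08q = 23 + 0.03q → q* = 227.2727, p* = 29.8182.
At q = 132: demand price = 48 − 0.08·132 = 37.44; supply price = 23 + 0.03·132 = 26.96.
Δq = 227.2727 − 132 = 95.2727; wedge = 37.44 − 26.96 = 10.48.
The triangle = ½ × 95.2727 × 10.48 = $499.23 thousand.

$499.23 thousand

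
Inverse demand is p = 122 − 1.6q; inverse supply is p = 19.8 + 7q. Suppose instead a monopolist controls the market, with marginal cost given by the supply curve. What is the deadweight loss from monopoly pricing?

14.94

Competitive equilibrium: 122 − 1.6q = 19.8 + 7q → q* = 11.8837, p* = 102.986.
Marginal revenue: MR = 122 − 3.2q. Set MR = MC: 122 − 3.2q = 19.8 + 7q → q_m = 10.0196.
Price p_m = 122 − 1.6·10.0196 = 105.9686; MC(q_m) = 19.8 + 7·10.0196 = 89.9372.
Competitive q* = 11.8837, so Δq = 1.8641; wedge = 105.9686 − 89.9372 = 16.0314.
DWL = ½ × 1.8641 × 16.0314 = 14.94.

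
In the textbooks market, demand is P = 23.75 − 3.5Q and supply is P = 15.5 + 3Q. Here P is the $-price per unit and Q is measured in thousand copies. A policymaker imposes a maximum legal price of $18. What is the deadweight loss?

$0.62 thousand

Competitive equilibrium: 23.75 − 3.5Q = 15.5 + 3Q → Q* = 1.2692, P* = 19.3077.
At the ceiling P = 18, quantity supplied = (18 − 15.5)/3 = 0.8333.
Willingness to pay at Q' = 0.8333: 23.75 − 3.5·0.8333 = 20.8335.
ΔQ = 1.2692 − 0.8333 = 0.4359; wedge = 20.8335 − 18 = 2.8335.
DWL = ½ × 0.4359 × 2.8335 = $0.62 thousand.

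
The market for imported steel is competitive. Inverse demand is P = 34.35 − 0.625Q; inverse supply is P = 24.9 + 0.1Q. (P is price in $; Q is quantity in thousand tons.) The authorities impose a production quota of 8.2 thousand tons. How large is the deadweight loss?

$8.47 thousand

Competitive equilibrium: 34.35 − 0.625Q = 24.9 + 0.1Q → Q* = 13.0345, P* = 26.2034.
At Q = 8.2: demand price = 34.35 − 0.625·8.2 = 29.225; supply price = 24.9 + 0.1·8.2 = 25.72.
ΔQ = 13.0345 − 8.2 = 4.8345; wedge = 29.225 − 25.72 = 3.505.
Welfare loss = ½ × 4.8345 × 3.505 = $8.47 thousand.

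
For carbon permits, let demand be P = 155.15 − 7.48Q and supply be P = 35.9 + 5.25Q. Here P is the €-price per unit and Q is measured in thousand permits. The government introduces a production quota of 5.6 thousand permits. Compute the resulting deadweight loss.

Competitive equilibrium: 155.15 − 7.48Q = 35.9 + 5.25Q → Q* = 9.3676, P* = 85.0801.
At Q = 5.6: demand price = 155.15 − 7.48·5.6 = 113.262; supply price = 35.9 + 5.25·5.6 = 65.3.
ΔQ = 9.3676 − 5.6 = 3.7676; wedge = 113.262 − 65.3 = 47.962.
Welfare loss = ½ × 3.7676 × 47.962 = €90.35 thousand.

€90.35 thousand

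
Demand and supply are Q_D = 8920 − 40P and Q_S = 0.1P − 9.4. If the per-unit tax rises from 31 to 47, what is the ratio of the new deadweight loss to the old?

In inverse form: demand P = 223 − 0.025Q, supply P = 94 + 10Q.
Competitive equilibrium: 223 − 0.025Q = 94 + 10Q → Q* = 12.8678, P* = 222.6783.
For a per-unit tax t: ΔQ = t/10.025, so DWL = ½·t·(t/10.025) = t²/20.05.
At t = 31: DWL = 47.930. At t = 47: DWL = 110.175.
Ratio = (47/31)² = 2.299.

2.299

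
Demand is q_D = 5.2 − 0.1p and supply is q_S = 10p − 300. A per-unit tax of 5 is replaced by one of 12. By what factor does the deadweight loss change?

5.76

In inverse form: demand p = 52 − 10q, supply p = 30 + 0.1q.
Competitive equilibrium: 52 − 10q = 30 + 0.1q → q* = 2.1782, p* = 30.2178.
For a per-unit tax t: Δq = t/10.1, so DWL = ½·t·(t/10.1) = t²/20.2.
At t = 5: DWL = 1.238. At t = 12: DWL = 7.129.
Ratio = (12/5)² = 5.76.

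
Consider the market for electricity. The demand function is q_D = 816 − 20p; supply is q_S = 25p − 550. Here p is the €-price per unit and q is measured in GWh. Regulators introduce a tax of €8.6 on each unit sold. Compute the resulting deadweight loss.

In inverse form: demand p = 40.8 − 0.05q, supply p = 22 + 0.04q.
Competitive equilibrium: 40.8 − 0.05q = 22 + 0.04q → q* = 208.8889, p* = 30.3556.
With the tax, the buyer price exceeds the seller price by 8.6: (40.8 − 0.05q) − (22 + 0.04q) = 8.6 → q' = 113.3333.
Δq = 208.8889 − 113.3333 = 95.5556; the wedge equals the tax, 8.6.
Welfare loss = ½ × 95.5556 × 8.6 = €410.89.

€410.89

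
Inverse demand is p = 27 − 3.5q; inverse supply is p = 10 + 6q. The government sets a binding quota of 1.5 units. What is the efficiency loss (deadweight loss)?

0.40

Competitive equilibrium: 27 − 3.5q = 10 + 6q → q* = 1.7895, p* = 20.7368.
At q = 1.5: demand price = 27 − 3.5·1.5 = 21.75; supply price = 10 + 6·1.5 = 19.
Δq = 1.7895 − 1.5 = 0.2895; wedge = 21.75 − 19 = 2.75.
Welfare loss = ½ × 0.2895 × 2.75 = 0.40.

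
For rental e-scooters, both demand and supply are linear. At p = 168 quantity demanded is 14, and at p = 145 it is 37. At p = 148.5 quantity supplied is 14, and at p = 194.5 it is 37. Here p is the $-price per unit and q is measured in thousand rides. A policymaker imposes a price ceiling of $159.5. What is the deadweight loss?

Demand slope = (145 − 168)/(37 − 14) = −1, so p = 182 − q.
Supply slope = (194.5 − 148.5)/(37 − 14) = 2, so p = 120.5 + 2q.
Competitive equilibrium: 182 − q = 120.5 + 2q → q* = 20.5, p* = 161.5.
At the ceiling p = 159.5, quantity supplied = (159.5 − 120.5)/2 = 19.5.
Willingness to pay at q' = 19.5: 182 − 1·19.5 = 162.5.
Δq = 20.5 − 19.5 = 1; wedge = 162.5 − 159.5 = 3.
Welfare loss = ½ × 1 × 3 = $1.50 thousand.

$1.50 thousand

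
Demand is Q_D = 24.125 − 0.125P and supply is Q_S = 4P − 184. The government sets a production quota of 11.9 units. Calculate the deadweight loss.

144.48

In inverse form: demand P = 193 − 8Q, supply P = 46 + 0.25Q.
Competitive equilibrium: 193 − 8Q = 46 + 0.25Q → Q* = 17.8182, P* = 50.4545.
At Q = 11.9: demand price = 193 − 8·11.9 = 97.8; supply price = 46 + 0.25·11.9 = 48.975.
ΔQ = 17.8182 − 11.9 = 5.9182; wedge = 97.8 − 48.975 = 48.825.
Welfare loss = ½ × 5.9182 × 48.825 = 144.48.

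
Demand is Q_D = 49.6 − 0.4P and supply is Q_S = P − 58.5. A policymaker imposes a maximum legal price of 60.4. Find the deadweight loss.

In inverse form: demand P = 124 − 2.5Q, supply P = 58.5 + Q.
Competitive equilibrium: 124 − 2.5Q = 58.5 + Q → Q* = 18.7143, P* = 77.2143.
At the ceiling P = 60.4, quantity supplied = (60.4 − 58.5)/1 = 1.9.
Willingness to pay at Q' = 1.9: 124 − 2.5·1.9 = 119.25.
ΔQ = 18.7143 − 1.9 = 16.8143; wedge = 119.25 − 60.4 = 58.85.
Welfare loss = ½ × 16.8143 × 58.85 = 494.76.

494.76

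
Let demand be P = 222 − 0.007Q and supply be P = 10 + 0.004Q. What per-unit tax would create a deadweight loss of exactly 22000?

Competitive equilibrium: 222 − 0.007Q = 10 + 0.004Q → Q* = 19272.7273, P* = 87.0909.
A tax t gives ΔQ = t/0.011 and wedge t, so DWL = t²/0.022.
t²/0.022 = 22000 → t² = 484 → t = 22.

22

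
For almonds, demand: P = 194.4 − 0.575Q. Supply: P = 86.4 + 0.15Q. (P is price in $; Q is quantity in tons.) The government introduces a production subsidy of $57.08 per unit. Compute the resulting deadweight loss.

$2246.98

Competitive equilibrium: 194.4 − 0.575Q = 86.4 + 0.15Q → Q* = 148.96552, P* = 108.74483.
The subsidy lowers effective supply by 57.08: P = 29.32 + 0.15Q.
New quantity: 194.4 − 0.575Q = 29.32 + 0.15Q → Q' = 227.69655.
Overproduction ΔQ = 227.69655 − 148.96552 = 78.73103; wedge = subsidy = 57.08.
Deadweight loss = ½ × 78.73103 × 57.08 = $2246.98.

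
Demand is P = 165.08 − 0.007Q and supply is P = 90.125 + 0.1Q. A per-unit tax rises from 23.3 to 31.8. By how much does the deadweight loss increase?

2188.55

Competitive equilibrium: 165.08 − 0.007Q = 90.125 + 0.1Q → Q* = 700.514, P* = 160.1764.
For a per-unit tax t: ΔQ = t/0.107, so DWL = ½·t·(t/0.107) = t²/0.214.
At t = 23.3: DWL = 2536.869. At t = 31.8: DWL = 4725.421.
Increase = 4725.421 − 2536.869 = 2188.55.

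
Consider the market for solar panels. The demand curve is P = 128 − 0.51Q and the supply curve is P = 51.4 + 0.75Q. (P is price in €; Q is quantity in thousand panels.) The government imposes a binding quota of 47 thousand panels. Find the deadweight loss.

€119.87 thousand

Competitive equilibrium: 128 − 0.51Q = 51.4 + 0.75Q → Q* = 60.7937, P* = 96.9952.
At Q = 47: demand price = 128 − 0.51·47 = 104.03; supply price = 51.4 + 0.75·47 = 86.65.
ΔQ = 60.7937 − 47 = 13.7937; wedge = 104.03 − 86.65 = 17.38.
Welfare loss = ½ × 13.7937 × 17.38 = €119.87 thousand.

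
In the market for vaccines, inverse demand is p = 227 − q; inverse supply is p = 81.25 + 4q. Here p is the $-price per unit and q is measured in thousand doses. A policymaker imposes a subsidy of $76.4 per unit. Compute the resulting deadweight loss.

$583.696 thousand

Competitive equilibrium: 227 − q = 81.25 + 4q → q* = 29.15, p* = 197.85.
The subsidy lowers effective supply by 76.4: p = 4.85 + 4q.
New quantity: 227 − q = 4.85 + 4q → q' = 44.43.
Overproduction Δq = 44.43 − 29.15 = 15.28; wedge = subsidy = 76.4.
The triangle = ½ × 15.28 × 76.4 = $583.696 thousand.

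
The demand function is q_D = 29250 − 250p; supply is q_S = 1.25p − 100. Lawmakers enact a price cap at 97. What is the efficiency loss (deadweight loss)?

In inverse form: demand p = 117 − 0.004q, supply p = 80 + 0.8q.
Competitive equilibrium: 117 − 0.004q = 80 + 0.8q → q* = 46.0199, p* = 116.8159.
At the ceiling p = 97, quantity supplied = (97 − 80)/0.8 = 21.25.
Willingness to pay at q' = 21.25: 117 − 0.004·21.25 = 116.915.
Δq = 46.0199 − 21.25 = 24.7699; wedge = 116.915 − 97 = 19.915.
Welfare loss = ½ × 24.7699 × 19.915 = 246.65.

246.65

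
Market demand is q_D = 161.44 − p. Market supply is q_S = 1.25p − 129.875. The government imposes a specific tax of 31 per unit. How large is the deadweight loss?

In inverse form: demand p = 161.44 − q, supply p = 103.9 + 0.8q.
Competitive equilibrium: 161.44 − q = 103.9 + 0.8q → q* = 31.96667, p* = 129.47333.
With the tax, the buyer price exceeds the seller price by 31: (161.44 − q) − (103.9 + 0.8q) = 31 → q' = 14.74444.
Δq = 31.96667 − 14.74444 = 17.22223; the wedge equals the tax, 31.
DWL = ½ × 17.22223 × 31 = 266.94.

266.94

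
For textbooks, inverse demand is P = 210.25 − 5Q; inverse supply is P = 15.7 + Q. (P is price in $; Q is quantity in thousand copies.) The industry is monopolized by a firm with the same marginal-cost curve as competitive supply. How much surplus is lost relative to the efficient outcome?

Competitive equilibrium: 210.25 − 5Q = 15.7 + Q → Q* = 32.425, P* = 48.125.
Marginal revenue: MR = 210.25 − 10Q. Set MR = MC: 210.25 − 10Q = 15.7 + Q → Q_m = 17.6864.
Price P_m = 210.25 − 5·17.6864 = 121.818; MC(Q_m) = 15.7 + 1·17.6864 = 33.3864.
Competitive Q* = 32.425, so ΔQ = 14.7386; wedge = 121.818 − 33.3864 = 88.4316.
The triangle = ½ × 14.7386 × 88.4316 = $651.68 thousand.

$651.68 thousand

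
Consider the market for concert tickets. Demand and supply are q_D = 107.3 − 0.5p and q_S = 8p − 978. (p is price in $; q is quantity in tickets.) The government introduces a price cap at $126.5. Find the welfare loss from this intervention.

In inverse form: demand p = 214.6 − 2q, supply p = 122.25 + 0.125q.
Competitive equilibrium: 214.6 − 2q = 122.25 + 0.125q → q* = 43.4588, p* = 127.6824.
At the ceiling p = 126.5, quantity supplied = (126.5 − 122.25)/0.125 = 34.
Willingness to pay at q' = 34: 214.6 − 2·34 = 146.6.
Δq = 43.4588 − 34 = 9.4588; wedge = 146.6 − 126.5 = 20.1.
Deadweight loss = ½ × 9.4588 × 20.1 = $95.06.

$95.06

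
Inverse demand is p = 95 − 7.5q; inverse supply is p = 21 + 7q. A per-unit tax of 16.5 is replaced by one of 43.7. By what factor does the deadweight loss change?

Competitive equilibrium: 95 − 7.5q = 21 + 7q → q* = 5.1034, p* = 56.7241.
For a per-unit tax t: Δq = t/14.5, so DWL = ½·t·(t/14.5) = t²/29.
At t = 16.5: DWL = 9.388. At t = 43.7: DWL = 65.851.
Ratio = (43.7/16.5)² = 7.014.

7.014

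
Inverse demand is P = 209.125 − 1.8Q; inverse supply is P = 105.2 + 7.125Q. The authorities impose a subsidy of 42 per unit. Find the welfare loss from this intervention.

98.82

Competitive equilibrium: 209.125 − 1.8Q = 105.2 + 7.125Q → Q* = 11.6443, P* = 188.1653.
The subsidy lowers effective supply by 42: P = 63.2 + 7.125Q.
New quantity: 209.125 − 1.8Q = 63.2 + 7.125Q → Q' = 16.3501.
Overproduction ΔQ = 16.3501 − 11.6443 = 4.7058; wedge = subsidy = 42.
The triangle = ½ × 4.7058 × 42 = 98.82.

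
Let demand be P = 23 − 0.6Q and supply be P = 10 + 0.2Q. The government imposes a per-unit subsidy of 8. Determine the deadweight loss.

40

Competitive equilibrium: 23 − 0.6Q = 10 + 0.2Q → Q* = 16.25, P* = 13.25.
The subsidy lowers effective supply by 8: P = 2 + 0.2Q.
New quantity: 23 − 0.6Q = 2 + 0.2Q → Q' = 26.25.
Overproduction ΔQ = 26.25 − 16.25 = 10; wedge = subsidy = 8.
DWL = ½ × 10 × 8 = 40.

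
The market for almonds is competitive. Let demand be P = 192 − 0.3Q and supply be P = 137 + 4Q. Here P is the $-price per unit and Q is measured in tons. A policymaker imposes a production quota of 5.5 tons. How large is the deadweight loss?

$114.28

Competitive equilibrium: 192 − 0.3Q = 137 + 4Q → Q* = 12.7907, P* = 188.1628.
At Q = 5.5: demand price = 192 − 0.3·5.5 = 190.35; supply price = 137 + 4·5.5 = 159.
ΔQ = 12.7907 − 5.5 = 7.2907; wedge = 190.35 − 159 = 31.35.
The triangle = ½ × 7.2907 × 31.35 = $114.28.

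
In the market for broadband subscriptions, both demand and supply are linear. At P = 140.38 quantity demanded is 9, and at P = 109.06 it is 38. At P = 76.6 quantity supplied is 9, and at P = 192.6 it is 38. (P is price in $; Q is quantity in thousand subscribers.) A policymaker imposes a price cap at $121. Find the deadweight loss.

$5.38 thousand

Demand slope = (109.06 − 140.38)/(38 − 9) = −1.08, so P = 150.1 − 1.08Q.
Supply slope = (192.6 − 76.6)/(38 − 9) = 4, so P = 40.6 + 4Q.
Competitive equilibrium: 150.1 − 1.08Q = 40.6 + 4Q → Q* = 21.5551, P* = 126.8205.
At the ceiling P = 121, quantity supplied = (121 − 40.6)/4 = 20.1.
Willingness to pay at Q' = 20.1: 150.1 − 1.08·20.1 = 128.392.
ΔQ = 21.5551 − 20.1 = 1.4551; wedge = 128.392 − 121 = 7.392.
Welfare loss = ½ × 1.4551 × 7.392 = $5.38 thousand.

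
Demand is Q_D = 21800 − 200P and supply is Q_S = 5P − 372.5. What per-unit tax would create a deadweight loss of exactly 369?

In inverse form: demand P = 109 − 0.005Q, supply P = 74.5 + 0.2Q.
Competitive equilibrium: 109 − 0.005Q = 74.5 + 0.2Q → Q* = 168.2927, P* = 108.1585.
A tax t gives ΔQ = t/0.205 and wedge t, so DWL = t²/0.41.
t²/0.41 = 369 → t² = 151.29 → t = 12.3.

12.3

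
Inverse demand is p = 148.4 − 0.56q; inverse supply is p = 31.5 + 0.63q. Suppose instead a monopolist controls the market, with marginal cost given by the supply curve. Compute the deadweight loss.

587.97

Competitive equilibrium: 148.4 − 0.56q = 31.5 + 0.63q → q* = 98.2353, p* = 93.3882.
Marginal revenue: MR = 148.4 − 1.12q. Set MR = MC: 148.4 − 1.12q = 31.5 + 0.63q → q_m = 66.8.
Price p_m = 148.4 − 0.56·66.8 = 110.992; MC(q_m) = 31.5 + 0.63·66.8 = 73.584.
Competitive q* = 98.2353, so Δq = 31.4353; wedge = 110.992 − 73.584 = 37.408.
DWL = ½ × 31.4353 × 37.408 = 587.97.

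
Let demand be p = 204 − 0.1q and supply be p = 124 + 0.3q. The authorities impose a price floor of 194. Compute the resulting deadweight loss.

2000

Competitive equilibrium: 204 − 0.1q = 124 + 0.3q → q* = 200, p* = 184.
At the floor p = 194, quantity demanded = (204 − 194)/0.1 = 100.
Sellers' marginal cost at q' = 100: 124 + 0.3·100 = 154.
Δq = 200 − 100 = 100; wedge = 194 − 154 = 40.
Deadweight loss = ½ × 100 × 40 = 2000.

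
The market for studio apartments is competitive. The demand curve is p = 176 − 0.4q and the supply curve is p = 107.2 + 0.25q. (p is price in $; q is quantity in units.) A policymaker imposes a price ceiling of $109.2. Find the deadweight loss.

Competitive equilibrium: 176 − 0.4q = 107.2 + 0.25q → q* = 105.8462, p* = 133.6615.
At the ceiling p = 109.2, quantity supplied = (109.2 − 107.2)/0.25 = 8.
Willingness to pay at q' = 8: 176 − 0.4·8 = 172.8.
Δq = 105.8462 − 8 = 97.8462; wedge = 172.8 − 109.2 = 63.6.
The triangle = ½ × 97.8462 × 63.6 = $3111.51.

$3111.51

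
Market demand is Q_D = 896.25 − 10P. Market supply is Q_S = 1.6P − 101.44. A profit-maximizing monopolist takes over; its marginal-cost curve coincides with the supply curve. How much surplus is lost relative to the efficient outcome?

In inverse form: demand P = 89.625 − 0.1Q, supply P = 63.4 + 0.625Q.
Competitive equilibrium: 89.625 − 0.1Q = 63.4 + 0.625Q → Q* = 36.1724, P* = 86.0078.
Marginal revenue: MR = 89.625 − 0.2Q. Set MR = MC: 89.625 − 0.2Q = 63.4 + 0.625Q → Q_m = 31.7879.
Price P_m = 89.625 − 0.1·31.7879 = 86.4462; MC(Q_m) = 63.4 + 0.625·31.7879 = 83.2674.
Competitive Q* = 36.1724, so ΔQ = 4.3845; wedge = 86.4462 − 83.2674 = 3.1788.
The triangle = ½ × 4.3845 × 3.1788 = 6.97.

6.97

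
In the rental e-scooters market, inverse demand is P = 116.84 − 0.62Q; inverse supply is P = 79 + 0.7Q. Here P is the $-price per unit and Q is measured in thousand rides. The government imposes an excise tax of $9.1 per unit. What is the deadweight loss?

$31.37 thousand

Competitive equilibrium: 116.84 − 0.62Q = 79 + 0.7Q → Q* = 28.6667, P* = 99.0667.
With the tax, the buyer price exceeds the seller price by 9.1: (116.84 − 0.62Q) − (79 + 0.7Q) = 9.1 → Q' = 21.7727.
ΔQ = 28.6667 − 21.7727 = 6.894; the wedge equals the tax, 9.1.
DWL = ½ × 6.894 × 9.1 = $31.37 thousand.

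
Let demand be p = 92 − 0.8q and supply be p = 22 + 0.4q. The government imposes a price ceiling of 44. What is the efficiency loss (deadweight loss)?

Competitive equilibrium: 92 − 0.8q = 22 + 0.4q → q* = 58.3333, p* = 45.3333.
At the ceiling p = 44, quantity supplied = (44 − 22)/0.4 = 55.
Willingness to pay at q' = 55: 92 − 0.8·55 = 48.
Δq = 58.3333 − 55 = 3.3333; wedge = 48 − 44 = 4.
The triangle = ½ × 3.3333 × 4 = 6.67.

6.67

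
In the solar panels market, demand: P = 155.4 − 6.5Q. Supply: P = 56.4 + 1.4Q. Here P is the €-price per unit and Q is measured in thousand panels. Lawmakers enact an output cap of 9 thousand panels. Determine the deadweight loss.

Competitive equilibrium: 155.4 − 6.5Q = 56.4 + 1.4Q → Q* = 12.5316, P* = 73.9443.
At Q = 9: demand price = 155.4 − 6.5·9 = 96.9; supply price = 56.4 + 1.4·9 = 69.
ΔQ = 12.5316 − 9 = 3.5316; wedge = 96.9 − 69 = 27.9.
DWL = ½ × 3.5316 × 27.9 = €49.27 thousand.

€49.27 thousand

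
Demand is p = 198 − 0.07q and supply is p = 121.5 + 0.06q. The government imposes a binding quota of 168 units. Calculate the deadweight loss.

Competitive equilibrium: 198 − 0.07q = 121.5 + 0.06q → q* = 588.4615, p* = 156.8077.
At q = 168: demand price = 198 − 0.07·168 = 186.24; supply price = 121.5 + 0.06·168 = 131.58.
Δq = 588.4615 − 168 = 420.4615; wedge = 186.24 − 131.58 = 54.66.
Deadweight loss = ½ × 420.4615 × 54.66 = 11491.21.

11491.21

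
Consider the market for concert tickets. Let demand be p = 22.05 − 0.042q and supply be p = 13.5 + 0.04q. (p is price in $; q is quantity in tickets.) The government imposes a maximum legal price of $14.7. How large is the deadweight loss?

$226.15

Competitive equilibrium: 22.05 − 0.042q = 13.5 + 0.04q → q* = 104.2683, p* = 17.6707.
At the ceiling p = 14.7, quantity supplied = (14.7 − 13.5)/0.04 = 30.
Willingness to pay at q' = 30: 22.05 − 0.042·30 = 20.79.
Δq = 104.2683 − 30 = 74.2683; wedge = 20.79 − 14.7 = 6.09.
The triangle = ½ × 74.2683 × 6.09 = $226.15.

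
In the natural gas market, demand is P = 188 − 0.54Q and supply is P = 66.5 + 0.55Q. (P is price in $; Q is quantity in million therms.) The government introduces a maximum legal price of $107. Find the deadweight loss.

$780.02 million

Competitive equilibrium: 188 − 0.54Q = 66.5 + 0.55Q → Q* = 111.4679, P* = 127.8073.
At the ceiling P = 107, quantity supplied = (107 − 66.5)/0.55 = 73.6364.
Willingness to pay at Q' = 73.6364: 188 − 0.54·73.6364 = 148.2363.
ΔQ = 111.4679 − 73.6364 = 37.8315; wedge = 148.2363 − 107 = 41.2363.
Welfare loss = ½ × 37.8315 × 41.2363 = $780.02 million.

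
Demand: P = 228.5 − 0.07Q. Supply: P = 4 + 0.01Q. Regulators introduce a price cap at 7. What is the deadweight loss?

251251.56

Competitive equilibrium: 228.5 − 0.07Q = 4 + 0.01Q → Q* = 2806.25, P* = 32.0625.
At the ceiling P = 7, quantity supplied = (7 − 4)/0.01 = 300.
Willingness to pay at Q' = 300: 228.5 − 0.07·300 = 207.5.
ΔQ = 2806.25 − 300 = 2506.25; wedge = 207.5 − 7 = 200.5.
DWL = ½ × 2506.25 × 200.5 = 251251.56.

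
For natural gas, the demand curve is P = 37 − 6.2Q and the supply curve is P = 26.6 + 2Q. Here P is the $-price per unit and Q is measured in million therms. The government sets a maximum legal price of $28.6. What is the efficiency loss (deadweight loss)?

$0.30 million

Competitive equilibrium: 37 − 6.2Q = 26.6 + 2Q → Q* = 1.2683, P* = 29.1366.
At the ceiling P = 28.6, quantity supplied = (28.6 − 26.6)/2 = 1.
Willingness to pay at Q' = 1: 37 − 6.2·1 = 30.8.
ΔQ = 1.2683 − 1 = 0.2683; wedge = 30.8 − 28.6 = 2.2.
Deadweight loss = ½ × 0.2683 × 2.2 = $0.30 million.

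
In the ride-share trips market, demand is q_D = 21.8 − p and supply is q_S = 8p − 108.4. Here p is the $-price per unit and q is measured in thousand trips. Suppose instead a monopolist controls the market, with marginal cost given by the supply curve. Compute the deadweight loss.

In inverse form: demand p = 21.8 − q, supply p = 13.55 + 0.125q.
Competitive equilibrium: 21.8 − q = 13.55 + 0.125q → q* = 7.3333, p* = 14.4667.
Marginal revenue: MR = 21.8 − 2q. Set MR = MC: 21.8 − 2q = 13.55 + 0.125q → q_m = 3.8824.
Price p_m = 21.8 − 1·3.8824 = 17.9176; MC(q_m) = 13.55 + 0.125·3.8824 = 14.0353.
Competitive q* = 7.3333, so Δq = 3.4509; wedge = 17.9176 − 14.0353 = 3.8823.
Welfare loss = ½ × 3.4509 × 3.8823 = $6.70 thousand.

$6.70 thousand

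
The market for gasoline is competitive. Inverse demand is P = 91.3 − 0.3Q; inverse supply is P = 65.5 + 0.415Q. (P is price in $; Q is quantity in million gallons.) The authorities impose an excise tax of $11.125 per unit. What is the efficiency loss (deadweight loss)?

Competitive equilibrium: 91.3 − 0.3Q = 65.5 + 0.415Q → Q* = 36.0839, P* = 80.4748.
With the tax, the buyer price exceeds the seller price by 11.125: (91.3 − 0.3Q) − (65.5 + 0.415Q) = 11.125 → Q' = 20.5245.
ΔQ = 36.0839 − 20.5245 = 15.5594; the wedge equals the tax, 11.125.
DWL = ½ × 15.5594 × 11.125 = $86.55 million.

$86.55 million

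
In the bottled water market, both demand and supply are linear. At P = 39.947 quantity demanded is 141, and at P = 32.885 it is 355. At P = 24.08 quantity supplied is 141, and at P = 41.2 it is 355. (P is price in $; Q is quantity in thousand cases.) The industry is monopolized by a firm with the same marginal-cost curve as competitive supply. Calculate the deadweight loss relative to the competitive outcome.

Demand slope = (32.885 − 39.947)/(355 − 141) = −0.033, so P = 44.6 − 0.033Q.
Supply slope = (41.2 − 24.08)/(355 − 141) = 0.08, so P = 12.8 + 0.08Q.
Competitive equilibrium: 44.6 − 0.033Q = 12.8 + 0.08Q → Q* = 281.41593, P* = 35.31327.
Marginal revenue: MR = 44.6 − 0.066Q. Set MR = MC: 44.6 − 0.066Q = 12.8 + 0.08Q → Q_m = 217.80822.
Price P_m = 44.6 − 0.033·217.80822 = 37.41233; MC(Q_m) = 12.8 + 0.08·217.80822 = 30.22466.
Competitive Q* = 281.41593, so ΔQ = 63.60771; wedge = 37.41233 − 30.22466 = 7.18767.
DWL = ½ × 63.60771 × 7.18767 = $228.60 thousand.

$228.60 thousand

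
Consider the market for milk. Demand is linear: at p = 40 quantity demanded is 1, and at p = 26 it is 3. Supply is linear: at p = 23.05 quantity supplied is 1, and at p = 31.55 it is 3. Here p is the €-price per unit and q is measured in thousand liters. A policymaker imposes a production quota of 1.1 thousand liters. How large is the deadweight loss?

€11.13 thousand

Demand slope = (26 − 40)/(3 − 1) = −7, so p = 47 − 7q.
Supply slope = (31.55 − 23.05)/(3 − 1) = 4.25, so p = 18.8 + 4.25q.
Competitive equilibrium: 47 − 7q = 18.8 + 4.25q → q* = 2.5067, p* = 29.4533.
At q = 1.1: demand price = 47 − 7·1.1 = 39.3; supply price = 18.8 + 4.25·1.1 = 23.475.
Δq = 2.5067 − 1.1 = 1.4067; wedge = 39.3 − 23.475 = 15.825.
Deadweight loss = ½ × 1.4067 × 15.825 = €11.13 thousand.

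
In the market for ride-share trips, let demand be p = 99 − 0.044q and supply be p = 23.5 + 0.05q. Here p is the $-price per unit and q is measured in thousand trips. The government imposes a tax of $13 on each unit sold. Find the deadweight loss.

$898.94 thousand

Competitive equilibrium: 99 − 0.044q = 23.5 + 0.05q → q* = 803.1915, p* = 63.6596.
With the tax, the buyer price exceeds the seller price by 13: (99 − 0.044q) − (23.5 + 0.05q) = 13 → q' = 664.8936.
Δq = 803.1915 − 664.8936 = 138.2979; the wedge equals the tax, 13.
Deadweight loss = ½ × 138.2979 × 13 = $898.94 thousand.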